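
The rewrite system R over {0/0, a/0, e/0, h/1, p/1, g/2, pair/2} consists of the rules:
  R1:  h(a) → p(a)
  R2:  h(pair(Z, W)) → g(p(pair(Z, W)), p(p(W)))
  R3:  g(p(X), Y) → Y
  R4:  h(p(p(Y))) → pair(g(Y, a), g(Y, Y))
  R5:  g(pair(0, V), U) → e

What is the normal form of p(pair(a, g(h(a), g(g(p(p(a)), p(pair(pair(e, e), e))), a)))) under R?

1. p(pair(a, g(h(a), g(g(p(p(a)), p(pair(pair(e, e), e))), a))))  →  p(pair(a, g(p(a), g(g(p(p(a)), p(pair(pair(e, e), e))), a))))   [R1 at 1.2.1]
2. p(pair(a, g(p(a), g(g(p(p(a)), p(pair(pair(e, e), e))), a))))  →  p(pair(a, g(g(p(p(a)), p(pair(pair(e, e), e))), a)))   [R3 at 1.2]
3. p(pair(a, g(g(p(p(a)), p(pair(pair(e, e), e))), a)))  →  p(pair(a, g(p(pair(pair(e, e), e)), a)))   [R3 at 1.2.1]
4. p(pair(a, g(p(pair(pair(e, e), e)), a)))  →  p(pair(a, a))   [R3 at 1.2]

p(pair(a, a))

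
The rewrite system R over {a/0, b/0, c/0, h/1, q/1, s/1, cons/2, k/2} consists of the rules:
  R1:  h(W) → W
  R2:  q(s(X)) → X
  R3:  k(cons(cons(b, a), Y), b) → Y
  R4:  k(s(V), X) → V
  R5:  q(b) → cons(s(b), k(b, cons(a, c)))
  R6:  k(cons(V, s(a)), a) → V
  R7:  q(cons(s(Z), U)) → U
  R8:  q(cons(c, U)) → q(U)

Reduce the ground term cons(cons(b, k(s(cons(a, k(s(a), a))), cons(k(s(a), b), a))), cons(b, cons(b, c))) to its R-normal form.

cons(cons(b, cons(a, a)), cons(b, cons(b, c)))

1. cons(cons(b, k(s(cons(a, k(s(a), a))), cons(k(s(a), b), a))), cons(b, cons(b, c)))  →  cons(cons(b, cons(a, k(s(a), a))), cons(b, cons(b, c)))   [R4 at 1.2]
2. cons(cons(b, cons(a, k(s(a), a))), cons(b, cons(b, c)))  →  cons(cons(b, cons(a, a)), cons(b, cons(b, c)))   [R4 at 1.2.2]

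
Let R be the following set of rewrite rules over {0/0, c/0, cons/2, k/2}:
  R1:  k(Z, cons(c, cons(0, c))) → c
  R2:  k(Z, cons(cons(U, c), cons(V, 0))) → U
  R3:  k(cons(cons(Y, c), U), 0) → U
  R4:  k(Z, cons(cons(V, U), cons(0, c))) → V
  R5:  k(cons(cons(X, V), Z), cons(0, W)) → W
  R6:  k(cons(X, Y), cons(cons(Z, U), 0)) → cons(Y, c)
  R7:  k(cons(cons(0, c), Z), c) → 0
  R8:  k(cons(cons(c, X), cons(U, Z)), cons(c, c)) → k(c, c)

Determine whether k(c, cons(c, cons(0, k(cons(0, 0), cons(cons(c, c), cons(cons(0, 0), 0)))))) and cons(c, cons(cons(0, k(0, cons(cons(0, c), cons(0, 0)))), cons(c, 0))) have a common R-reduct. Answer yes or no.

no — NF(t₁) = c, NF(t₂) = cons(c, cons(cons(0, 0), cons(c, 0)))

Reduce t₁ = k(c, cons(c, cons(0, k(cons(0, 0), cons(cons(c, c), cons(cons(0, 0), 0)))))):
1. k(c, cons(c, cons(0, k(cons(0, 0), cons(cons(c, c), cons(cons(0, 0), 0))))))  →  k(c, cons(c, cons(0, c)))   [R2 at 2.2.2]
2. k(c, cons(c, cons(0, c)))  →  c   [R1 at ε]

Reduce t₂ = cons(c, cons(cons(0, k(0, cons(cons(0, c), cons(0, 0)))), cons(c, 0))):
1. cons(c, cons(cons(0, k(0, cons(cons(0, c), cons(0, 0)))), cons(c, 0)))  →  cons(c, cons(cons(0, 0), cons(c, 0)))   [R2 at 2.1.2]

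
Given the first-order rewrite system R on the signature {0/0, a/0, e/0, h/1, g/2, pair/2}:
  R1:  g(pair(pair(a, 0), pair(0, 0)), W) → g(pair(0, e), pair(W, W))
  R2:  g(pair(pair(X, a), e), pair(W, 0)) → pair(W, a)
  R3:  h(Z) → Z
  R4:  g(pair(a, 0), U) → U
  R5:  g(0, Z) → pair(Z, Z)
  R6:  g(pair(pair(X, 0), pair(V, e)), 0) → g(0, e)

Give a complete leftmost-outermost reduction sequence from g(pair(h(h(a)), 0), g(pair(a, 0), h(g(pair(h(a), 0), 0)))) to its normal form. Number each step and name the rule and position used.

0

1. g(pair(h(h(a)), 0), g(pair(a, 0), h(g(pair(h(a), 0), 0))))  →  g(pair(h(a), 0), g(pair(a, 0), h(g(pair(h(a), 0), 0))))   [R3 at 1.1]
2. g(pair(h(a), 0), g(pair(a, 0), h(g(pair(h(a), 0), 0))))  →  g(pair(a, 0), g(pair(a, 0), h(g(pair(h(a), 0), 0))))   [R3 at 1.1]
3. g(pair(a, 0), g(pair(a, 0), h(g(pair(h(a), 0), 0))))  →  g(pair(a, 0), h(g(pair(h(a), 0), 0)))   [R4 at ε]
4. g(pair(a, 0), h(g(pair(h(a), 0), 0)))  →  h(g(pair(h(a), 0), 0))   [R4 at ε]
5. h(g(pair(h(a), 0), 0))  →  g(pair(h(a), 0), 0)   [R3 at ε]
6. g(pair(h(a), 0), 0)  →  g(pair(a, 0), 0)   [R3 at 1.1]
7. g(pair(a, 0), 0)  →  0   [R4 at ε]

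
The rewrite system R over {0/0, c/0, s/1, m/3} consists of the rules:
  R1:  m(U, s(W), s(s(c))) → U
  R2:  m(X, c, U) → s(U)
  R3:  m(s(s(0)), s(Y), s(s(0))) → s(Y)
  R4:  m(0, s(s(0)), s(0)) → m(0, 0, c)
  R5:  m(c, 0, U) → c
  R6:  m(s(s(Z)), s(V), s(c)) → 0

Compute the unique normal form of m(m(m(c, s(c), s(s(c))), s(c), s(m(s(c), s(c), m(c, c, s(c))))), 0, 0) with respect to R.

c

1. m(m(m(c, s(c), s(s(c))), s(c), s(m(s(c), s(c), m(c, c, s(c))))), 0, 0)  →  m(m(c, s(c), s(m(s(c), s(c), m(c, c, s(c))))), 0, 0)   [R1 at 1.1]
2. m(m(c, s(c), s(m(s(c), s(c), m(c, c, s(c))))), 0, 0)  →  m(m(c, s(c), s(m(s(c), s(c), s(s(c))))), 0, 0)   [R2 at 1.3.1.3]
3. m(m(c, s(c), s(m(s(c), s(c), s(s(c))))), 0, 0)  →  m(m(c, s(c), s(s(c))), 0, 0)   [R1 at 1.3.1]
4. m(m(c, s(c), s(s(c))), 0, 0)  →  m(c, 0, 0)   [R1 at 1]
5. m(c, 0, 0)  →  c   [R5 at ε]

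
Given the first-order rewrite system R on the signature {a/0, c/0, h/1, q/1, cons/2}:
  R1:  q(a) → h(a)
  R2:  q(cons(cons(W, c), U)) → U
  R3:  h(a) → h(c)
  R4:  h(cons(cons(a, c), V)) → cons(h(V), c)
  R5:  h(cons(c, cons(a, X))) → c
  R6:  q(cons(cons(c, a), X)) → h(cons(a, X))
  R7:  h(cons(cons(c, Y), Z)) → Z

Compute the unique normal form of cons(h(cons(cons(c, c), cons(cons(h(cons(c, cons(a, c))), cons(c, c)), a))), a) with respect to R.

cons(cons(cons(c, cons(c, c)), a), a)

1. cons(h(cons(cons(c, c), cons(cons(h(cons(c, cons(a, c))), cons(c, c)), a))), a)  →  cons(cons(cons(h(cons(c, cons(a, c))), cons(c, c)), a), a)   [R7 at 1]
2. cons(cons(cons(h(cons(c, cons(a, c))), cons(c, c)), a), a)  →  cons(cons(cons(c, cons(c, c)), a), a)   [R5 at 1.1.1]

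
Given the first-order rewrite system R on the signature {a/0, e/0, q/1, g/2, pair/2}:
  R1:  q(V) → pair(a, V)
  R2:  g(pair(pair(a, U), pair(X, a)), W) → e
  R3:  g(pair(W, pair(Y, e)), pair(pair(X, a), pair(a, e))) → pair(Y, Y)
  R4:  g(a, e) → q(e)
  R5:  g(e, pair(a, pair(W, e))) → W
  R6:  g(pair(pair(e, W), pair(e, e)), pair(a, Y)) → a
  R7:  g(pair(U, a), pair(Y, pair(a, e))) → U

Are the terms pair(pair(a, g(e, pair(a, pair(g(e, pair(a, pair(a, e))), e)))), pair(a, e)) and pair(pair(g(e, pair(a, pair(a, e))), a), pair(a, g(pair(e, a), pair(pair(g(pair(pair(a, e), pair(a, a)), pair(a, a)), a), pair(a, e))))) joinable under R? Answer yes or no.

Reduce t₁ = pair(pair(a, g(e, pair(a, pair(g(e, pair(a, pair(a, e))), e)))), pair(a, e)):
1. pair(pair(a, g(e, pair(a, pair(g(e, pair(a, pair(a, e))), e)))), pair(a, e))  →  pair(pair(a, g(e, pair(a, pair(a, e)))), pair(a, e))   [R5 at 1.2]
2. pair(pair(a, g(e, pair(a, pair(a, e)))), pair(a, e))  →  pair(pair(a, a), pair(a, e))   [R5 at 1.2]

Reduce t₂ = pair(pair(g(e, pair(a, pair(a, e))), a), pair(a, g(pair(e, a), pair(pair(g(pair(pair(a, e), pair(a, a)), pair(a, a)), a), pair(a, e))))):
1. pair(pair(g(e, pair(a, pair(a, e))), a), pair(a, g(pair(e, a), pair(pair(g(pair(pair(a, e), pair(a, a)), pair(a, a)), a), pair(a, e)))))  →  pair(pair(a, a), pair(a, g(pair(e, a), pair(pair(g(pair(pair(a, e), pair(a, a)), pair(a, a)), a), pair(a, e)))))   [R5 at 1.1]
2. pair(pair(a, a), pair(a, g(pair(e, a), pair(pair(g(pair(pair(a, e), pair(a, a)), pair(a, a)), a), pair(a, e)))))  →  pair(pair(a, a), pair(a, e))   [R7 at 2.2]

yes — NF(t₁) = pair(pair(a, a), pair(a, e)), NF(t₂) = pair(pair(a, a), pair(a, e))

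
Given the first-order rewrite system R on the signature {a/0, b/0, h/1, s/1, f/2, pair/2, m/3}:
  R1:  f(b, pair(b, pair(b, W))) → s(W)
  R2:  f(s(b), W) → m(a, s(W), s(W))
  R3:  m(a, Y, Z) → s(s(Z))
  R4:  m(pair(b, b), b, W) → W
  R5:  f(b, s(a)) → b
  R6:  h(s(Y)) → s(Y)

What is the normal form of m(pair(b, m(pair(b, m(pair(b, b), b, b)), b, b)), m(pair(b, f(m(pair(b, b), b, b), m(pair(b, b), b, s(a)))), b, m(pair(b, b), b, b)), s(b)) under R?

1. m(pair(b, m(pair(b, m(pair(b, b), b, b)), b, b)), m(pair(b, f(m(pair(b, b), b, b), m(pair(b, b), b, s(a)))), b, m(pair(b, b), b, b)), s(b))  →  m(pair(b, m(pair(b, b), b, b)), m(pair(b, f(m(pair(b, b), b, b), m(pair(b, b), b, s(a)))), b, m(pair(b, b), b, b)), s(b))   [R4 at 1.2.1.2]
2. m(pair(b, m(pair(b, b), b, b)), m(pair(b, f(m(pair(b, b), b, b), m(pair(b, b), b, s(a)))), b, m(pair(b, b), b, b)), s(b))  →  m(pair(b, b), m(pair(b, f(m(pair(b, b), b, b), m(pair(b, b), b, s(a)))), b, m(pair(b, b), b, b)), s(b))   [R4 at 1.2]
3. m(pair(b, b), m(pair(b, f(m(pair(b, b), b, b), m(pair(b, b), b, s(a)))), b, m(pair(b, b), b, b)), s(b))  →  m(pair(b, b), m(pair(b, f(b, m(pair(b, b), b, s(a)))), b, m(pair(b, b), b, b)), s(b))   [R4 at 2.1.2.1]
4. m(pair(b, b), m(pair(b, f(b, m(pair(b, b), b, s(a)))), b, m(pair(b, b), b, b)), s(b))  →  m(pair(b, b), m(pair(b, f(b, s(a))), b, m(pair(b, b), b, b)), s(b))   [R4 at 2.1.2.2]
5. m(pair(b, b), m(pair(b, f(b, s(a))), b, m(pair(b, b), b, b)), s(b))  →  m(pair(b, b), m(pair(b, b), b, m(pair(b, b), b, b)), s(b))   [R5 at 2.1.2]
6. m(pair(b, b), m(pair(b, b), b, m(pair(b, b), b, b)), s(b))  →  m(pair(b, b), m(pair(b, b), b, b), s(b))   [R4 at 2]
7. m(pair(b, b), m(pair(b, b), b, b), s(b))  →  m(pair(b, b), b, s(b))   [R4 at 2]
8. m(pair(b, b), b, s(b))  →  s(b)   [R4 at ε]

s(b)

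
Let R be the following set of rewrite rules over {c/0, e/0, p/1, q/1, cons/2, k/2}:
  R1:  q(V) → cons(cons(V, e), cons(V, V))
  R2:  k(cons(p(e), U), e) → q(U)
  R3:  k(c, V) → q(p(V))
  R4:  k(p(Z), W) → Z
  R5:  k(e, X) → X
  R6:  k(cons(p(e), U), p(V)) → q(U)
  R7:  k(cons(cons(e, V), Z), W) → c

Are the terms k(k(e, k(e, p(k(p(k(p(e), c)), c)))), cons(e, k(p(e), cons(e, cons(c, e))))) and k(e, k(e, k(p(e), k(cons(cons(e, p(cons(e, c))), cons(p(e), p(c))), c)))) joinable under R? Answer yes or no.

yes — NF(t₁) = e, NF(t₂) = e

Reduce t₁ = k(k(e, k(e, p(k(p(k(p(e), c)), c)))), cons(e, k(p(e), cons(e, cons(c, e))))):
1. k(k(e, k(e, p(k(p(k(p(e), c)), c)))), cons(e, k(p(e), cons(e, cons(c, e)))))  →  k(k(e, p(k(p(k(p(e), c)), c))), cons(e, k(p(e), cons(e, cons(c, e)))))   [R5 at 1]
2. k(k(e, p(k(p(k(p(e), c)), c))), cons(e, k(p(e), cons(e, cons(c, e)))))  →  k(p(k(p(k(p(e), c)), c)), cons(e, k(p(e), cons(e, cons(c, e)))))   [R5 at 1]
3. k(p(k(p(k(p(e), c)), c)), cons(e, k(p(e), cons(e, cons(c, e)))))  →  k(p(k(p(e), c)), c)   [R4 at ε]
4. k(p(k(p(e), c)), c)  →  k(p(e), c)   [R4 at ε]
5. k(p(e), c)  →  e   [R4 at ε]

Reduce t₂ = k(e, k(e, k(p(e), k(cons(cons(e, p(cons(e, c))), cons(p(e), p(c))), c)))):
1. k(e, k(e, k(p(e), k(cons(cons(e, p(cons(e, c))), cons(p(e), p(c))), c))))  →  k(e, k(p(e), k(cons(cons(e, p(cons(e, c))), cons(p(e), p(c))), c)))   [R5 at ε]
2. k(e, k(p(e), k(cons(cons(e, p(cons(e, c))), cons(p(e), p(c))), c)))  →  k(p(e), k(cons(cons(e, p(cons(e, c))), cons(p(e), p(c))), c))   [R5 at ε]
3. k(p(e), k(cons(cons(e, p(cons(e, c))), cons(p(e), p(c))), c))  →  e   [R4 at ε]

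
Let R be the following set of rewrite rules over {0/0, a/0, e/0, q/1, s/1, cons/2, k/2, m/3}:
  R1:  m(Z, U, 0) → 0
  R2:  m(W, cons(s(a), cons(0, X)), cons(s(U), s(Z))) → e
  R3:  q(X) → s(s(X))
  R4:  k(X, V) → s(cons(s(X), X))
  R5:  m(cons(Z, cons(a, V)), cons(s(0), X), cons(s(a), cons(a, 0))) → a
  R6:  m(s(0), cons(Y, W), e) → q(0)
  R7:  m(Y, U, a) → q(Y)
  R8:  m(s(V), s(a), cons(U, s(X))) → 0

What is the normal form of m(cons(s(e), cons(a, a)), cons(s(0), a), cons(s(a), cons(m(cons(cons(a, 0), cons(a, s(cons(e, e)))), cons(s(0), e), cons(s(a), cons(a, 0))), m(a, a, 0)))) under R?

a

1. m(cons(s(e), cons(a, a)), cons(s(0), a), cons(s(a), cons(m(cons(cons(a, 0), cons(a, s(cons(e, e)))), cons(s(0), e), cons(s(a), cons(a, 0))), m(a, a, 0))))  →  m(cons(s(e), cons(a, a)), cons(s(0), a), cons(s(a), cons(a, m(a, a, 0))))   [R5 at 3.2.1]
2. m(cons(s(e), cons(a, a)), cons(s(0), a), cons(s(a), cons(a, m(a, a, 0))))  →  m(cons(s(e), cons(a, a)), cons(s(0), a), cons(s(a), cons(a, 0)))   [R1 at 3.2.2]
3. m(cons(s(e), cons(a, a)), cons(s(0), a), cons(s(a), cons(a, 0)))  →  a   [R5 at ε]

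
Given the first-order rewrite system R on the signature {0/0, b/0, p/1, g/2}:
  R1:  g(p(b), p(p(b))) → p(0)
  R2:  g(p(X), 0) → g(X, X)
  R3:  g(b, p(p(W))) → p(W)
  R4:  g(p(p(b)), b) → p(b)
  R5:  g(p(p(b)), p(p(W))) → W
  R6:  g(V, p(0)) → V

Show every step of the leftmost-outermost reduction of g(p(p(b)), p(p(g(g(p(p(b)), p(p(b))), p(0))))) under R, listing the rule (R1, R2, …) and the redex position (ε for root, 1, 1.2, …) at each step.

b

1. g(p(p(b)), p(p(g(g(p(p(b)), p(p(b))), p(0)))))  →  g(g(p(p(b)), p(p(b))), p(0))   [R5 at ε]
2. g(g(p(p(b)), p(p(b))), p(0))  →  g(p(p(b)), p(p(b)))   [R6 at ε]
3. g(p(p(b)), p(p(b)))  →  b   [R5 at ε]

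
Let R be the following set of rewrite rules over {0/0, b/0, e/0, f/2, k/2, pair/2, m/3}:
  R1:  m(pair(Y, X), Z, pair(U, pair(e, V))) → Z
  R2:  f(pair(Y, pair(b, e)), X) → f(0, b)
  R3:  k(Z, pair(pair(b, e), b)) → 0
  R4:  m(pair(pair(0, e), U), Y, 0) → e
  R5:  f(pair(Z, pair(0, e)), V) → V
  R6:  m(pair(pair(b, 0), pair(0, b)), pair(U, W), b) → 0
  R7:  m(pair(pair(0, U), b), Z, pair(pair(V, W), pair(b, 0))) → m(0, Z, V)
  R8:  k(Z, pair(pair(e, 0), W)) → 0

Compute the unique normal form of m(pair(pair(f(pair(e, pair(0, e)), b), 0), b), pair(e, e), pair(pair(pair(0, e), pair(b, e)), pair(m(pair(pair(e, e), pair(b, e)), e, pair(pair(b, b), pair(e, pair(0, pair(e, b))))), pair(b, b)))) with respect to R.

pair(e, e)

1. m(pair(pair(f(pair(e, pair(0, e)), b), 0), b), pair(e, e), pair(pair(pair(0, e), pair(b, e)), pair(m(pair(pair(e, e), pair(b, e)), e, pair(pair(b, b), pair(e, pair(0, pair(e, b))))), pair(b, b))))  →  m(pair(pair(b, 0), b), pair(e, e), pair(pair(pair(0, e), pair(b, e)), pair(m(pair(pair(e, e), pair(b, e)), e, pair(pair(b, b), pair(e, pair(0, pair(e, b))))), pair(b, b))))   [R5 at 1.1.1]
2. m(pair(pair(b, 0), b), pair(e, e), pair(pair(pair(0, e), pair(b, e)), pair(m(pair(pair(e, e), pair(b, e)), e, pair(pair(b, b), pair(e, pair(0, pair(e, b))))), pair(b, b))))  →  m(pair(pair(b, 0), b), pair(e, e), pair(pair(pair(0, e), pair(b, e)), pair(e, pair(b, b))))   [R1 at 3.2.1]
3. m(pair(pair(b, 0), b), pair(e, e), pair(pair(pair(0, e), pair(b, e)), pair(e, pair(b, b))))  →  pair(e, e)   [R1 at ε]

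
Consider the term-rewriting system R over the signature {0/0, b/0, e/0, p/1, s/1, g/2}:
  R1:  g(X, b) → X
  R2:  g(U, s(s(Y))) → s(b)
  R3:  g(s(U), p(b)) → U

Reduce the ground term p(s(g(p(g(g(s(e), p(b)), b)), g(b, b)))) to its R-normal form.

p(s(p(e)))

1. p(s(g(p(g(g(s(e), p(b)), b)), g(b, b))))  →  p(s(g(p(g(s(e), p(b))), g(b, b))))   [R1 at 1.1.1.1]
2. p(s(g(p(g(s(e), p(b))), g(b, b))))  →  p(s(g(p(e), g(b, b))))   [R3 at 1.1.1.1]
3. p(s(g(p(e), g(b, b))))  →  p(s(g(p(e), b)))   [R1 at 1.1.2]
4. p(s(g(p(e), b)))  →  p(s(p(e)))   [R1 at 1.1]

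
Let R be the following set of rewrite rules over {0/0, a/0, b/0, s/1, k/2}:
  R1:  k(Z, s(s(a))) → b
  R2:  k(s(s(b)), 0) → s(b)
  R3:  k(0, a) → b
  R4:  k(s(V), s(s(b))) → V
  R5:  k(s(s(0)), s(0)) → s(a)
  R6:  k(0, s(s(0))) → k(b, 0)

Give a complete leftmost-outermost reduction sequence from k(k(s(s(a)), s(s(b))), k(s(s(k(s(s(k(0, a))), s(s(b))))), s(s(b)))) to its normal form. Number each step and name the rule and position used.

1. k(k(s(s(a)), s(s(b))), k(s(s(k(s(s(k(0, a))), s(s(b))))), s(s(b))))  →  k(s(a), k(s(s(k(s(s(k(0, a))), s(s(b))))), s(s(b))))   [R4 at 1]
2. k(s(a), k(s(s(k(s(s(k(0, a))), s(s(b))))), s(s(b))))  →  k(s(a), s(k(s(s(k(0, a))), s(s(b)))))   [R4 at 2]
3. k(s(a), s(k(s(s(k(0, a))), s(s(b)))))  →  k(s(a), s(s(k(0, a))))   [R4 at 2.1]
4. k(s(a), s(s(k(0, a))))  →  k(s(a), s(s(b)))   [R3 at 2.1.1]
5. k(s(a), s(s(b)))  →  a   [R4 at ε]

a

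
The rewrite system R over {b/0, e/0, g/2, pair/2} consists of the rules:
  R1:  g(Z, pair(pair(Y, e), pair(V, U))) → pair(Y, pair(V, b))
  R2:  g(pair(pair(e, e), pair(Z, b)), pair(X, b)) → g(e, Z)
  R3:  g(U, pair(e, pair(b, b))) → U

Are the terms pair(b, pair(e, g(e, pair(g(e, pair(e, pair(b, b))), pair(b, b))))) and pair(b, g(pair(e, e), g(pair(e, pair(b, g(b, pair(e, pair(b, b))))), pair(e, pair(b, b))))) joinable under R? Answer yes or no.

Reduce t₁ = pair(b, pair(e, g(e, pair(g(e, pair(e, pair(b, b))), pair(b, b))))):
1. pair(b, pair(e, g(e, pair(g(e, pair(e, pair(b, b))), pair(b, b)))))  →  pair(b, pair(e, g(e, pair(e, pair(b, b)))))   [R3 at 2.2.2.1]
2. pair(b, pair(e, g(e, pair(e, pair(b, b)))))  →  pair(b, pair(e, e))   [R3 at 2.2]

Reduce t₂ = pair(b, g(pair(e, e), g(pair(e, pair(b, g(b, pair(e, pair(b, b))))), pair(e, pair(b, b))))):
1. pair(b, g(pair(e, e), g(pair(e, pair(b, g(b, pair(e, pair(b, b))))), pair(e, pair(b, b)))))  →  pair(b, g(pair(e, e), pair(e, pair(b, g(b, pair(e, pair(b, b)))))))   [R3 at 2.2]
2. pair(b, g(pair(e, e), pair(e, pair(b, g(b, pair(e, pair(b, b)))))))  →  pair(b, g(pair(e, e), pair(e, pair(b, b))))   [R3 at 2.2.2.2]
3. pair(b, g(pair(e, e), pair(e, pair(b, b))))  →  pair(b, pair(e, e))   [R3 at 2]

yes — NF(t₁) = pair(b, pair(e, e)), NF(t₂) = pair(b, pair(e, e))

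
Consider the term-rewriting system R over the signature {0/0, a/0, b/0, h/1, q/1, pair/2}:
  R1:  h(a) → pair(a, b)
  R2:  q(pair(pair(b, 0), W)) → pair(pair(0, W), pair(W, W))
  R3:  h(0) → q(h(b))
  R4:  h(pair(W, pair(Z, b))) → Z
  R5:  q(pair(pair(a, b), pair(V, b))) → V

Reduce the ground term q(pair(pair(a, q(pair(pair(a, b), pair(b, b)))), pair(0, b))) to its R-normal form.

1. q(pair(pair(a, q(pair(pair(a, b), pair(b, b)))), pair(0, b)))  →  q(pair(pair(a, b), pair(0, b)))   [R5 at 1.1.2]
2. q(pair(pair(a, b), pair(0, b)))  →  0   [R5 at ε]

0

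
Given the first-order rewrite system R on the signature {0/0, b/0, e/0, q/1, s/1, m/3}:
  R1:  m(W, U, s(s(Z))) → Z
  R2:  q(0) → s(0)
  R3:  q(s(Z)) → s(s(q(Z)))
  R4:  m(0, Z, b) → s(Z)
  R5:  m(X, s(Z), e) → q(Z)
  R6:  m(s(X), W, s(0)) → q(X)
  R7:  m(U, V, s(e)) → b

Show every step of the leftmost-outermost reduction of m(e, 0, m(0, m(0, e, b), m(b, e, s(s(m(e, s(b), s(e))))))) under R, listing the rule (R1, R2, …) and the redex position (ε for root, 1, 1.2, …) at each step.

1. m(e, 0, m(0, m(0, e, b), m(b, e, s(s(m(e, s(b), s(e)))))))  →  m(e, 0, m(0, s(e), m(b, e, s(s(m(e, s(b), s(e)))))))   [R4 at 3.2]
2. m(e, 0, m(0, s(e), m(b, e, s(s(m(e, s(b), s(e)))))))  →  m(e, 0, m(0, s(e), m(e, s(b), s(e))))   [R1 at 3.3]
3. m(e, 0, m(0, s(e), m(e, s(b), s(e))))  →  m(e, 0, m(0, s(e), b))   [R7 at 3.3]
4. m(e, 0, m(0, s(e), b))  →  m(e, 0, s(s(e)))   [R4 at 3]
5. m(e, 0, s(s(e)))  →  e   [R1 at ε]

e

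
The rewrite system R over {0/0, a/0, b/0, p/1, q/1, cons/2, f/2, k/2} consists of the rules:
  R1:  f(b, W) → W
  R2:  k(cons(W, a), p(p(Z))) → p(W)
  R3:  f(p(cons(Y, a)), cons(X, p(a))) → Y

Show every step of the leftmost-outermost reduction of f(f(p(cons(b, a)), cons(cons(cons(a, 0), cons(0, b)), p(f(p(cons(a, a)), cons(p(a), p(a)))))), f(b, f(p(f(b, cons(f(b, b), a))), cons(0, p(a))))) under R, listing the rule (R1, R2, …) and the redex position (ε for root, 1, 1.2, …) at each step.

b

1. f(f(p(cons(b, a)), cons(cons(cons(a, 0), cons(0, b)), p(f(p(cons(a, a)), cons(p(a), p(a)))))), f(b, f(p(f(b, cons(f(b, b), a))), cons(0, p(a)))))  →  f(f(p(cons(b, a)), cons(cons(cons(a, 0), cons(0, b)), p(a))), f(b, f(p(f(b, cons(f(b, b), a))), cons(0, p(a)))))   [R3 at 1.2.2.1]
2. f(f(p(cons(b, a)), cons(cons(cons(a, 0), cons(0, b)), p(a))), f(b, f(p(f(b, cons(f(b, b), a))), cons(0, p(a)))))  →  f(b, f(b, f(p(f(b, cons(f(b, b), a))), cons(0, p(a)))))   [R3 at 1]
3. f(b, f(b, f(p(f(b, cons(f(b, b), a))), cons(0, p(a)))))  →  f(b, f(p(f(b, cons(f(b, b), a))), cons(0, p(a))))   [R1 at ε]
4. f(b, f(p(f(b, cons(f(b, b), a))), cons(0, p(a))))  →  f(p(f(b, cons(f(b, b), a))), cons(0, p(a)))   [R1 at ε]
5. f(p(f(b, cons(f(b, b), a))), cons(0, p(a)))  →  f(p(cons(f(b, b), a)), cons(0, p(a)))   [R1 at 1.1]
6. f(p(cons(f(b, b), a)), cons(0, p(a)))  →  f(b, b)   [R3 at ε]
7. f(b, b)  →  b   [R1 at ε]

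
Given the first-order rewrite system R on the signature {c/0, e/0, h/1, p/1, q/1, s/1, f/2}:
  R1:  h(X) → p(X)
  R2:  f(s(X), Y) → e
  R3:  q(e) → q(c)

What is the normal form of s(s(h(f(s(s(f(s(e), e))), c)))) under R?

1. s(s(h(f(s(s(f(s(e), e))), c))))  →  s(s(p(f(s(s(f(s(e), e))), c))))   [R1 at 1.1]
2. s(s(p(f(s(s(f(s(e), e))), c))))  →  s(s(p(e)))   [R2 at 1.1.1]

s(s(p(e)))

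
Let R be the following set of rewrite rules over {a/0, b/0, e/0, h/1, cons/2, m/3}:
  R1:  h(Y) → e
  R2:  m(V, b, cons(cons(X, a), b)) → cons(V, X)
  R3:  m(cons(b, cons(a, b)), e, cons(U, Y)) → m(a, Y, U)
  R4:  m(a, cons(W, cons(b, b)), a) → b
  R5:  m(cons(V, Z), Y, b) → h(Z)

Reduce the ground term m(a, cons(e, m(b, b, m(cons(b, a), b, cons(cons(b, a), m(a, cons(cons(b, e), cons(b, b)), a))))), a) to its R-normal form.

1. m(a, cons(e, m(b, b, m(cons(b, a), b, cons(cons(b, a), m(a, cons(cons(b, e), cons(b, b)), a))))), a)  →  m(a, cons(e, m(b, b, m(cons(b, a), b, cons(cons(b, a), b)))), a)   [R4 at 2.2.3.3.2]
2. m(a, cons(e, m(b, b, m(cons(b, a), b, cons(cons(b, a), b)))), a)  →  m(a, cons(e, m(b, b, cons(cons(b, a), b))), a)   [R2 at 2.2.3]
3. m(a, cons(e, m(b, b, cons(cons(b, a), b))), a)  →  m(a, cons(e, cons(b, b)), a)   [R2 at 2.2]
4. m(a, cons(e, cons(b, b)), a)  →  b   [R4 at ε]

b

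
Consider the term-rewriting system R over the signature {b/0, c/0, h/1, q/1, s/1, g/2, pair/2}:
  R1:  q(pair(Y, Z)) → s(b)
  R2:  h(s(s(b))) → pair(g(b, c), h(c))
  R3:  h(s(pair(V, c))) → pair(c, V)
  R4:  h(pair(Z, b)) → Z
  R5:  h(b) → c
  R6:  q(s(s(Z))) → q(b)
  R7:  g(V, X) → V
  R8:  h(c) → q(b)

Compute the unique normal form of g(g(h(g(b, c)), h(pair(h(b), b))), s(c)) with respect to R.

1. g(g(h(g(b, c)), h(pair(h(b), b))), s(c))  →  g(h(g(b, c)), h(pair(h(b), b)))   [R7 at ε]
2. g(h(g(b, c)), h(pair(h(b), b)))  →  h(g(b, c))   [R7 at ε]
3. h(g(b, c))  →  h(b)   [R7 at 1]
4. h(b)  →  c   [R5 at ε]

c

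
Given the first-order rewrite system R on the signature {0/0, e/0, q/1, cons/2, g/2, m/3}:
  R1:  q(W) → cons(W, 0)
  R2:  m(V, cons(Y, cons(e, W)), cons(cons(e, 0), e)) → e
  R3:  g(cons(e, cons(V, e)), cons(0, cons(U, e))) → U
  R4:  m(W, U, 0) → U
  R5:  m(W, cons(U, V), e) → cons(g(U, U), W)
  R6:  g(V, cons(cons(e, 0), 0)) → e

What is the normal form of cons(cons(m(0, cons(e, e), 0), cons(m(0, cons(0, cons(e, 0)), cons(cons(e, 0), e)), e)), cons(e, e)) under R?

cons(cons(cons(e, e), cons(e, e)), cons(e, e))

1. cons(cons(m(0, cons(e, e), 0), cons(m(0, cons(0, cons(e, 0)), cons(cons(e, 0), e)), e)), cons(e, e))  →  cons(cons(cons(e, e), cons(m(0, cons(0, cons(e, 0)), cons(cons(e, 0), e)), e)), cons(e, e))   [R4 at 1.1]
2. cons(cons(cons(e, e), cons(m(0, cons(0, cons(e, 0)), cons(cons(e, 0), e)), e)), cons(e, e))  →  cons(cons(cons(e, e), cons(e, e)), cons(e, e))   [R2 at 1.2.1]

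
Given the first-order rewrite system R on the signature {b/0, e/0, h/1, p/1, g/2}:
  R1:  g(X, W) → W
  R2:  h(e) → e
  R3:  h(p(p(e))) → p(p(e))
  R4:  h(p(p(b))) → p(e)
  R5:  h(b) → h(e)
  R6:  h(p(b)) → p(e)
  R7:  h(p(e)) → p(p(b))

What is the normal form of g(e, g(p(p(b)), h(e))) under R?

1. g(e, g(p(p(b)), h(e)))  →  g(p(p(b)), h(e))   [R1 at ε]
2. g(p(p(b)), h(e))  →  h(e)   [R1 at ε]
3. h(e)  →  e   [R2 at ε]

e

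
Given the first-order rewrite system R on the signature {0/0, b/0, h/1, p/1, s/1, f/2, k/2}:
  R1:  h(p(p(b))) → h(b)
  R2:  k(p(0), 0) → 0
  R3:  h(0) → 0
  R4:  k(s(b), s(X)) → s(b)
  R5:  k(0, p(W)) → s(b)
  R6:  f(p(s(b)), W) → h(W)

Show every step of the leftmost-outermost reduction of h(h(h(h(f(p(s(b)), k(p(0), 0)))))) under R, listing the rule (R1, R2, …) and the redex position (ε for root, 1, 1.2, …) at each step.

0

1. h(h(h(h(f(p(s(b)), k(p(0), 0))))))  →  h(h(h(h(h(k(p(0), 0))))))   [R6 at 1.1.1.1]
2. h(h(h(h(h(k(p(0), 0))))))  →  h(h(h(h(h(0)))))   [R2 at 1.1.1.1.1]
3. h(h(h(h(h(0)))))  →  h(h(h(h(0))))   [R3 at 1.1.1.1]
4. h(h(h(h(0))))  →  h(h(h(0)))   [R3 at 1.1.1]
5. h(h(h(0)))  →  h(h(0))   [R3 at 1.1]
6. h(h(0))  →  h(0)   [R3 at 1]
7. h(0)  →  0   [R3 at ε]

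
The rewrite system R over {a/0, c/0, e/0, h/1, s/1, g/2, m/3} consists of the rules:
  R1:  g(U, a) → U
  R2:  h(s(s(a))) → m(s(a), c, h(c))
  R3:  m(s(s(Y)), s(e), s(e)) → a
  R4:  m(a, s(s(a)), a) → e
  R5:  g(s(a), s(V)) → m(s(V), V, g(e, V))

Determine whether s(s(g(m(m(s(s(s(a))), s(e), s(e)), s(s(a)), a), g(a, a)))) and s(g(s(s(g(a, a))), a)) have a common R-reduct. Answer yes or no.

Reduce t₁ = s(s(g(m(m(s(s(s(a))), s(e), s(e)), s(s(a)), a), g(a, a)))):
1. s(s(g(m(m(s(s(s(a))), s(e), s(e)), s(s(a)), a), g(a, a))))  →  s(s(g(m(a, s(s(a)), a), g(a, a))))   [R3 at 1.1.1.1]
2. s(s(g(m(a, s(s(a)), a), g(a, a))))  →  s(s(g(e, g(a, a))))   [R4 at 1.1.1]
3. s(s(g(e, g(a, a))))  →  s(s(g(e, a)))   [R1 at 1.1.2]
4. s(s(g(e, a)))  →  s(s(e))   [R1 at 1.1]

Reduce t₂ = s(g(s(s(g(a, a))), a)):
1. s(g(s(s(g(a, a))), a))  →  s(s(s(g(a, a))))   [R1 at 1]
2. s(s(s(g(a, a))))  →  s(s(s(a)))   [R1 at 1.1.1]

no — NF(t₁) = s(s(e)), NF(t₂) = s(s(s(a)))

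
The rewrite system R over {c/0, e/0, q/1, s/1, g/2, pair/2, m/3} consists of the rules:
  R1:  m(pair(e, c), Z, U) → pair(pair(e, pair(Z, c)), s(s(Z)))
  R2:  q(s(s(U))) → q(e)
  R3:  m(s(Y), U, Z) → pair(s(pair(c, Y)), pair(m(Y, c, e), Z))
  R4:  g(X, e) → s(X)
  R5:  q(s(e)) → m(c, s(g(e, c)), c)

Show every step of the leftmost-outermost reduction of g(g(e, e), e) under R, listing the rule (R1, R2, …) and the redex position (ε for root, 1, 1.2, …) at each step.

1. g(g(e, e), e)  →  s(g(e, e))   [R4 at ε]
2. s(g(e, e))  →  s(s(e))   [R4 at 1]

s(s(e))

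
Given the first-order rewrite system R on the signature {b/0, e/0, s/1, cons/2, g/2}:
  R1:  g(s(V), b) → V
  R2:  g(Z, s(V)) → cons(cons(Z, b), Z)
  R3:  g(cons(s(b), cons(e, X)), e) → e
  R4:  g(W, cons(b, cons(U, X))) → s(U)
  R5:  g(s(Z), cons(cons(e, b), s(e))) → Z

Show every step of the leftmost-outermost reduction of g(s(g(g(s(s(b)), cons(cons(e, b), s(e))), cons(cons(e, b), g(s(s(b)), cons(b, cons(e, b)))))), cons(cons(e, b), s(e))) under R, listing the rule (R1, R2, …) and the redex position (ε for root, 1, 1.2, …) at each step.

b

1. g(s(g(g(s(s(b)), cons(cons(e, b), s(e))), cons(cons(e, b), g(s(s(b)), cons(b, cons(e, b)))))), cons(cons(e, b), s(e)))  →  g(g(s(s(b)), cons(cons(e, b), s(e))), cons(cons(e, b), g(s(s(b)), cons(b, cons(e, b)))))   [R5 at ε]
2. g(g(s(s(b)), cons(cons(e, b), s(e))), cons(cons(e, b), g(s(s(b)), cons(b, cons(e, b)))))  →  g(s(b), cons(cons(e, b), g(s(s(b)), cons(b, cons(e, b)))))   [R5 at 1]
3. g(s(b), cons(cons(e, b), g(s(s(b)), cons(b, cons(e, b)))))  →  g(s(b), cons(cons(e, b), s(e)))   [R4 at 2.2]
4. g(s(b), cons(cons(e, b), s(e)))  →  b   [R5 at ε]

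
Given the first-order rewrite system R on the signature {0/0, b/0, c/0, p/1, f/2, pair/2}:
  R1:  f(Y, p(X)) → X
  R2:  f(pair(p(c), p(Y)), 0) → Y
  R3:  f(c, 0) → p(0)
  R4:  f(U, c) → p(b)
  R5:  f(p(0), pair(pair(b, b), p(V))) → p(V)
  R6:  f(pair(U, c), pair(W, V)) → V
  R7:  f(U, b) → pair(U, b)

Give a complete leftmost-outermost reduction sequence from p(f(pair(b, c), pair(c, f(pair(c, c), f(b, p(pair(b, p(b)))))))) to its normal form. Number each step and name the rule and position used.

1. p(f(pair(b, c), pair(c, f(pair(c, c), f(b, p(pair(b, p(b))))))))  →  p(f(pair(c, c), f(b, p(pair(b, p(b))))))   [R6 at 1]
2. p(f(pair(c, c), f(b, p(pair(b, p(b))))))  →  p(f(pair(c, c), pair(b, p(b))))   [R1 at 1.2]
3. p(f(pair(c, c), pair(b, p(b))))  →  p(p(b))   [R6 at 1]

p(p(b))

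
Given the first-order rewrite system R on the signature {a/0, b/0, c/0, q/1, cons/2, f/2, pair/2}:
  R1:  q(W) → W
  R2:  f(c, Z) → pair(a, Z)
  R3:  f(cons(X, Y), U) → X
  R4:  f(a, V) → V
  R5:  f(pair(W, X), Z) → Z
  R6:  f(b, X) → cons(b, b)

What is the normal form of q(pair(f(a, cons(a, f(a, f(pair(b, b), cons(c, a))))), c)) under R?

1. q(pair(f(a, cons(a, f(a, f(pair(b, b), cons(c, a))))), c))  →  pair(f(a, cons(a, f(a, f(pair(b, b), cons(c, a))))), c)   [R1 at ε]
2. pair(f(a, cons(a, f(a, f(pair(b, b), cons(c, a))))), c)  →  pair(cons(a, f(a, f(pair(b, b), cons(c, a)))), c)   [R4 at 1]
3. pair(cons(a, f(a, f(pair(b, b), cons(c, a)))), c)  →  pair(cons(a, f(pair(b, b), cons(c, a))), c)   [R4 at 1.2]
4. pair(cons(a, f(pair(b, b), cons(c, a))), c)  →  pair(cons(a, cons(c, a)), c)   [R5 at 1.2]

pair(cons(a, cons(c, a)), c)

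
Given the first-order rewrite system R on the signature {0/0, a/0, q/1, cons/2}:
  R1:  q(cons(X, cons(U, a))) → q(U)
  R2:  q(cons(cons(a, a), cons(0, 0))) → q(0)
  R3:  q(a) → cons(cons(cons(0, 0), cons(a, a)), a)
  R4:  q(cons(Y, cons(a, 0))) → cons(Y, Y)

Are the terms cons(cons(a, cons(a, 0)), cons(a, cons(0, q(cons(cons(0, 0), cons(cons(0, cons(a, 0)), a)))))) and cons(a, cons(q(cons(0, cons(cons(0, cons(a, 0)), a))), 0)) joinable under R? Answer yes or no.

Reduce t₁ = cons(cons(a, cons(a, 0)), cons(a, cons(0, q(cons(cons(0, 0), cons(cons(0, cons(a, 0)), a)))))):
1. cons(cons(a, cons(a, 0)), cons(a, cons(0, q(cons(cons(0, 0), cons(cons(0, cons(a, 0)), a))))))  →  cons(cons(a, cons(a, 0)), cons(a, cons(0, q(cons(0, cons(a, 0))))))   [R1 at 2.2.2]
2. cons(cons(a, cons(a, 0)), cons(a, cons(0, q(cons(0, cons(a, 0))))))  →  cons(cons(a, cons(a, 0)), cons(a, cons(0, cons(0, 0))))   [R4 at 2.2.2]

Reduce t₂ = cons(a, cons(q(cons(0, cons(cons(0, cons(a, 0)), a))), 0)):
1. cons(a, cons(q(cons(0, cons(cons(0, cons(a, 0)), a))), 0))  →  cons(a, cons(q(cons(0, cons(a, 0))), 0))   [R1 at 2.1]
2. cons(a, cons(q(cons(0, cons(a, 0))), 0))  →  cons(a, cons(cons(0, 0), 0))   [R4 at 2.1]

no — NF(t₁) = cons(cons(a, cons(a, 0)), cons(a, cons(0, cons(0, 0)))), NF(t₂) = cons(a, cons(cons(0, 0), 0))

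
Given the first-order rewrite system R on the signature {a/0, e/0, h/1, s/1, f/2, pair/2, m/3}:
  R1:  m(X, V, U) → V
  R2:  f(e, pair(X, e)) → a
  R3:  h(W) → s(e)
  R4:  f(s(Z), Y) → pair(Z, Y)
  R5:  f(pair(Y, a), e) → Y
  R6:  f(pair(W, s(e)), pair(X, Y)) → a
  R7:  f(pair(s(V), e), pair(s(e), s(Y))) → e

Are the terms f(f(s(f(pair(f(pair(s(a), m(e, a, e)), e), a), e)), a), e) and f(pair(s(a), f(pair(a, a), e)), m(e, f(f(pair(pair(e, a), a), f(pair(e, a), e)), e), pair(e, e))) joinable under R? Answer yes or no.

Reduce t₁ = f(f(s(f(pair(f(pair(s(a), m(e, a, e)), e), a), e)), a), e):
1. f(f(s(f(pair(f(pair(s(a), m(e, a, e)), e), a), e)), a), e)  →  f(pair(f(pair(f(pair(s(a), m(e, a, e)), e), a), e), a), e)   [R4 at 1]
2. f(pair(f(pair(f(pair(s(a), m(e, a, e)), e), a), e), a), e)  →  f(pair(f(pair(s(a), m(e, a, e)), e), a), e)   [R5 at ε]
3. f(pair(f(pair(s(a), m(e, a, e)), e), a), e)  →  f(pair(s(a), m(e, a, e)), e)   [R5 at ε]
4. f(pair(s(a), m(e, a, e)), e)  →  f(pair(s(a), a), e)   [R1 at 1.2]
5. f(pair(s(a), a), e)  →  s(a)   [R5 at ε]

Reduce t₂ = f(pair(s(a), f(pair(a, a), e)), m(e, f(f(pair(pair(e, a), a), f(pair(e, a), e)), e), pair(e, e))):
1. f(pair(s(a), f(pair(a, a), e)), m(e, f(f(pair(pair(e, a), a), f(pair(e, a), e)), e), pair(e, e)))  →  f(pair(s(a), a), m(e, f(f(pair(pair(e, a), a), f(pair(e, a), e)), e), pair(e, e)))   [R5 at 1.2]
2. f(pair(s(a), a), m(e, f(f(pair(pair(e, a), a), f(pair(e, a), e)), e), pair(e, e)))  →  f(pair(s(a), a), f(f(pair(pair(e, a), a), f(pair(e, a), e)), e))   [R1 at 2]
3. f(pair(s(a), a), f(f(pair(pair(e, a), a), f(pair(e, a), e)), e))  →  f(pair(s(a), a), f(f(pair(pair(e, a), a), e), e))   [R5 at 2.1.2]
4. f(pair(s(a), a), f(f(pair(pair(e, a), a), e), e))  →  f(pair(s(a), a), f(pair(e, a), e))   [R5 at 2.1]
5. f(pair(s(a), a), f(pair(e, a), e))  →  f(pair(s(a), a), e)   [R5 at 2]
6. f(pair(s(a), a), e)  →  s(a)   [R5 at ε]

yes — NF(t₁) = s(a), NF(t₂) = s(a)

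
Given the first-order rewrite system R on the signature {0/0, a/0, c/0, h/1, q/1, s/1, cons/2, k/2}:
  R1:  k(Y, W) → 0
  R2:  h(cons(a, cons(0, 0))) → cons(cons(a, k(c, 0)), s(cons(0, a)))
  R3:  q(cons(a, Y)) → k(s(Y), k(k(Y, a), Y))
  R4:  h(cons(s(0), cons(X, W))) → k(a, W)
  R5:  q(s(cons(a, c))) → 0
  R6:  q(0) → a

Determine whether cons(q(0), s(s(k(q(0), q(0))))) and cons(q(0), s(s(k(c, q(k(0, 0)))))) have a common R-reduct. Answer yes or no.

Reduce t₁ = cons(q(0), s(s(k(q(0), q(0))))):
1. cons(q(0), s(s(k(q(0), q(0)))))  →  cons(a, s(s(k(q(0), q(0)))))   [R6 at 1]
2. cons(a, s(s(k(q(0), q(0)))))  →  cons(a, s(s(0)))   [R1 at 2.1.1]

Reduce t₂ = cons(q(0), s(s(k(c, q(k(0, 0)))))):
1. cons(q(0), s(s(k(c, q(k(0, 0))))))  →  cons(a, s(s(k(c, q(k(0, 0))))))   [R6 at 1]
2. cons(a, s(s(k(c, q(k(0, 0))))))  →  cons(a, s(s(0)))   [R1 at 2.1.1]

yes — NF(t₁) = cons(a, s(s(0))), NF(t₂) = cons(a, s(s(0)))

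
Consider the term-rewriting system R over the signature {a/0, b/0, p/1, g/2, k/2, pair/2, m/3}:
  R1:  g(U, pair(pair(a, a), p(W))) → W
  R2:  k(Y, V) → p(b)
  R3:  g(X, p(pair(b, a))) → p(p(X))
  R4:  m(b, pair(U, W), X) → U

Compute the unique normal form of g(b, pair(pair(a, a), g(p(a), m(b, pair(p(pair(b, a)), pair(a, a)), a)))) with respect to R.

1. g(b, pair(pair(a, a), g(p(a), m(b, pair(p(pair(b, a)), pair(a, a)), a))))  →  g(b, pair(pair(a, a), g(p(a), p(pair(b, a)))))   [R4 at 2.2.2]
2. g(b, pair(pair(a, a), g(p(a), p(pair(b, a)))))  →  g(b, pair(pair(a, a), p(p(p(a)))))   [R3 at 2.2]
3. g(b, pair(pair(a, a), p(p(p(a)))))  →  p(p(a))   [R1 at ε]

p(p(a))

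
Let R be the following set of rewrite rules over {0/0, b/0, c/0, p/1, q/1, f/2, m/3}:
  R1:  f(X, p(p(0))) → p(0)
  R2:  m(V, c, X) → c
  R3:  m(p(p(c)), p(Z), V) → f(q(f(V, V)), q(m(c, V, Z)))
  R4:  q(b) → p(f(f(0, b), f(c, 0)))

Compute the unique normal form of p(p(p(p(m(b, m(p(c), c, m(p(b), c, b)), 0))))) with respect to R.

p(p(p(p(c))))

1. p(p(p(p(m(b, m(p(c), c, m(p(b), c, b)), 0)))))  →  p(p(p(p(m(b, c, 0)))))   [R2 at 1.1.1.1.2]
2. p(p(p(p(m(b, c, 0)))))  →  p(p(p(p(c))))   [R2 at 1.1.1.1]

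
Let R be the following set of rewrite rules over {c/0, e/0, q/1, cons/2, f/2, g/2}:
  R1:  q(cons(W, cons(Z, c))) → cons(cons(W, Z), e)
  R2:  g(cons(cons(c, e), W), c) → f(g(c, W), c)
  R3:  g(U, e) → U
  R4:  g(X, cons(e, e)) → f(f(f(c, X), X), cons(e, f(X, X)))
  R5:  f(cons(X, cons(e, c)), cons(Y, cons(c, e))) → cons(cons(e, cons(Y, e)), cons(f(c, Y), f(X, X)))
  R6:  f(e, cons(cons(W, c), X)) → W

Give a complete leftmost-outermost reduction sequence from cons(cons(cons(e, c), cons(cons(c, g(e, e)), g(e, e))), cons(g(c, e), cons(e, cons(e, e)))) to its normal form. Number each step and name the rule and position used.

cons(cons(cons(e, c), cons(cons(c, e), e)), cons(c, cons(e, cons(e, e))))

1. cons(cons(cons(e, c), cons(cons(c, g(e, e)), g(e, e))), cons(g(c, e), cons(e, cons(e, e))))  →  cons(cons(cons(e, c), cons(cons(c, e), g(e, e))), cons(g(c, e), cons(e, cons(e, e))))   [R3 at 1.2.1.2]
2. cons(cons(cons(e, c), cons(cons(c, e), g(e, e))), cons(g(c, e), cons(e, cons(e, e))))  →  cons(cons(cons(e, c), cons(cons(c, e), e)), cons(g(c, e), cons(e, cons(e, e))))   [R3 at 1.2.2]
3. cons(cons(cons(e, c), cons(cons(c, e), e)), cons(g(c, e), cons(e, cons(e, e))))  →  cons(cons(cons(e, c), cons(cons(c, e), e)), cons(c, cons(e, cons(e, e))))   [R3 at 2.1]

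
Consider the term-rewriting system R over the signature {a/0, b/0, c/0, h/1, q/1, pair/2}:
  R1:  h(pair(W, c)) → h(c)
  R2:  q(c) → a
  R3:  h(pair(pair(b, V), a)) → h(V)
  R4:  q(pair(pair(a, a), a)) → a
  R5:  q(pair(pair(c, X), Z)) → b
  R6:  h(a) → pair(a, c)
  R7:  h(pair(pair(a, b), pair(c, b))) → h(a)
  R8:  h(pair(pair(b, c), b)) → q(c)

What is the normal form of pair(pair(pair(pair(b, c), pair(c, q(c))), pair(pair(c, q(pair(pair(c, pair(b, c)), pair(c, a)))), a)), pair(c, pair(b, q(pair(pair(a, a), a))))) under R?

1. pair(pair(pair(pair(b, c), pair(c, q(c))), pair(pair(c, q(pair(pair(c, pair(b, c)), pair(c, a)))), a)), pair(c, pair(b, q(pair(pair(a, a), a)))))  →  pair(pair(pair(pair(b, c), pair(c, a)), pair(pair(c, q(pair(pair(c, pair(b, c)), pair(c, a)))), a)), pair(c, pair(b, q(pair(pair(a, a), a)))))   [R2 at 1.1.2.2]
2. pair(pair(pair(pair(b, c), pair(c, a)), pair(pair(c, q(pair(pair(c, pair(b, c)), pair(c, a)))), a)), pair(c, pair(b, q(pair(pair(a, a), a)))))  →  pair(pair(pair(pair(b, c), pair(c, a)), pair(pair(c, b), a)), pair(c, pair(b, q(pair(pair(a, a), a)))))   [R5 at 1.2.1.2]
3. pair(pair(pair(pair(b, c), pair(c, a)), pair(pair(c, b), a)), pair(c, pair(b, q(pair(pair(a, a), a)))))  →  pair(pair(pair(pair(b, c), pair(c, a)), pair(pair(c, b), a)), pair(c, pair(b, a)))   [R4 at 2.2.2]

pair(pair(pair(pair(b, c), pair(c, a)), pair(pair(c, b), a)), pair(c, pair(b, a)))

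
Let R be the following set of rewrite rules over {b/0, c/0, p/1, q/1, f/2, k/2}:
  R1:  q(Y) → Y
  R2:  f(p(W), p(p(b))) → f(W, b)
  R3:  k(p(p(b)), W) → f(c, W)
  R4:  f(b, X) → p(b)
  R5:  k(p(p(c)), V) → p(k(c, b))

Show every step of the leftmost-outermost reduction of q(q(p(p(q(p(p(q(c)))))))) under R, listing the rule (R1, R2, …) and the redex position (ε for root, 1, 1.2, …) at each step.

1. q(q(p(p(q(p(p(q(c))))))))  →  q(p(p(q(p(p(q(c)))))))   [R1 at ε]
2. q(p(p(q(p(p(q(c)))))))  →  p(p(q(p(p(q(c))))))   [R1 at ε]
3. p(p(q(p(p(q(c))))))  →  p(p(p(p(q(c)))))   [R1 at 1.1]
4. p(p(p(p(q(c)))))  →  p(p(p(p(c))))   [R1 at 1.1.1.1]

p(p(p(p(c))))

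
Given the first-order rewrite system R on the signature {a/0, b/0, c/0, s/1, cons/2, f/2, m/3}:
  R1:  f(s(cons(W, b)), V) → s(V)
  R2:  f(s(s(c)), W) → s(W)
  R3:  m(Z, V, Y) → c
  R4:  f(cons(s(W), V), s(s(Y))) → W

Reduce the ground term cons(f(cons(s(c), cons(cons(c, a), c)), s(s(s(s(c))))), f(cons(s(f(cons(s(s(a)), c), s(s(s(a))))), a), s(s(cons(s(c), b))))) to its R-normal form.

cons(c, s(a))

1. cons(f(cons(s(c), cons(cons(c, a), c)), s(s(s(s(c))))), f(cons(s(f(cons(s(s(a)), c), s(s(s(a))))), a), s(s(cons(s(c), b)))))  →  cons(c, f(cons(s(f(cons(s(s(a)), c), s(s(s(a))))), a), s(s(cons(s(c), b)))))   [R4 at 1]
2. cons(c, f(cons(s(f(cons(s(s(a)), c), s(s(s(a))))), a), s(s(cons(s(c), b)))))  →  cons(c, f(cons(s(s(a)), c), s(s(s(a)))))   [R4 at 2]
3. cons(c, f(cons(s(s(a)), c), s(s(s(a)))))  →  cons(c, s(a))   [R4 at 2]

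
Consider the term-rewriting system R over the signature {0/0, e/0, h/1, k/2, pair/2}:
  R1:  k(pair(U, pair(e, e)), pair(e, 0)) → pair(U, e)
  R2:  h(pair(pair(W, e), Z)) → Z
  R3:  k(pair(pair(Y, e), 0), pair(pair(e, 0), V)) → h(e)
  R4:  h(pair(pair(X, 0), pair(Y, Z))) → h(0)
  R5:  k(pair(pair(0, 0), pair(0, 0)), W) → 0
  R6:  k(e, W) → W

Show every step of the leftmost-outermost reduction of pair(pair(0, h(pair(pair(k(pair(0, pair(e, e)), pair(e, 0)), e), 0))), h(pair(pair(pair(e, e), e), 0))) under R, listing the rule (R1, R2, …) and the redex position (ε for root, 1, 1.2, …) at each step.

1. pair(pair(0, h(pair(pair(k(pair(0, pair(e, e)), pair(e, 0)), e), 0))), h(pair(pair(pair(e, e), e), 0)))  →  pair(pair(0, 0), h(pair(pair(pair(e, e), e), 0)))   [R2 at 1.2]
2. pair(pair(0, 0), h(pair(pair(pair(e, e), e), 0)))  →  pair(pair(0, 0), 0)   [R2 at 2]

pair(pair(0, 0), 0)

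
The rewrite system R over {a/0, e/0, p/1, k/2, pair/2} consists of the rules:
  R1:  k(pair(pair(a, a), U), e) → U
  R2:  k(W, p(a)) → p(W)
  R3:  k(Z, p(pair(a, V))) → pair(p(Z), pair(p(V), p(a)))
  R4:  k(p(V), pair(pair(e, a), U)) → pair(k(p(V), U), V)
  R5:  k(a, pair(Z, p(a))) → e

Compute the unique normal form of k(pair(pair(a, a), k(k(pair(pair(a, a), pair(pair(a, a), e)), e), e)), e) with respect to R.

1. k(pair(pair(a, a), k(k(pair(pair(a, a), pair(pair(a, a), e)), e), e)), e)  →  k(k(pair(pair(a, a), pair(pair(a, a), e)), e), e)   [R1 at ε]
2. k(k(pair(pair(a, a), pair(pair(a, a), e)), e), e)  →  k(pair(pair(a, a), e), e)   [R1 at 1]
3. k(pair(pair(a, a), e), e)  →  e   [R1 at ε]

e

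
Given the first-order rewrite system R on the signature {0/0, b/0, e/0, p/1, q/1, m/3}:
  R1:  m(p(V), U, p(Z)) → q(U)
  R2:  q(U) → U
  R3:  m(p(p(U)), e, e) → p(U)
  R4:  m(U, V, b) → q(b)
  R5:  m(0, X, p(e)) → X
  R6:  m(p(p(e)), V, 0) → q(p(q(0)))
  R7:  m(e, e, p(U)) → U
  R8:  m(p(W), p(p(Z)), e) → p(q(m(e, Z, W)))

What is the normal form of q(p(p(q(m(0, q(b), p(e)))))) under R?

p(p(b))

1. q(p(p(q(m(0, q(b), p(e))))))  →  p(p(q(m(0, q(b), p(e)))))   [R2 at ε]
2. p(p(q(m(0, q(b), p(e)))))  →  p(p(m(0, q(b), p(e))))   [R2 at 1.1]
3. p(p(m(0, q(b), p(e))))  →  p(p(q(b)))   [R5 at 1.1]
4. p(p(q(b)))  →  p(p(b))   [R2 at 1.1]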